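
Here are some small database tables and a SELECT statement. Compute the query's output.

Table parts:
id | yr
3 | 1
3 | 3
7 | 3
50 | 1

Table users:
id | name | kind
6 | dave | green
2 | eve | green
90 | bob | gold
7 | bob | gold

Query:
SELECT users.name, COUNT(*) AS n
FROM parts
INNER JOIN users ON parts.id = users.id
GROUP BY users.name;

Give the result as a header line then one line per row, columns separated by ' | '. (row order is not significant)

After JOIN users (1 rows):
parts.id | parts.yr | users.id | users.name | users.kind
7 | 3 | 7 | bob | gold
After GROUP BY (1 rows):
users.name | n
bob | 1

== RESULT ==
users.name | n
bob | 1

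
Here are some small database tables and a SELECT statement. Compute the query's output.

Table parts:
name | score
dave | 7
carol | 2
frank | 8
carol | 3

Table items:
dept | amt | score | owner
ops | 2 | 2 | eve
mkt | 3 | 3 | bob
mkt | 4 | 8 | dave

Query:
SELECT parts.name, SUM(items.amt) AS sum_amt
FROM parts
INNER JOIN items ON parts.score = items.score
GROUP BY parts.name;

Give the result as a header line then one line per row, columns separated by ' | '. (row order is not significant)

== RESULT ==
parts.name | sum_amt
carol | 5
frank | 4

Derivation:
After JOIN items (3 rows):
parts.name | parts.score | items.dept | items.amt | items.score | items.owner
carol | 2 | ops | 2 | 2 | eve
frank | 8 | mkt | 4 | 8 | dave
carol | 3 | mkt | 3 | 3 | bob
After GROUP BY (2 rows):
parts.name | sum_amt
carol | 5
frank | 4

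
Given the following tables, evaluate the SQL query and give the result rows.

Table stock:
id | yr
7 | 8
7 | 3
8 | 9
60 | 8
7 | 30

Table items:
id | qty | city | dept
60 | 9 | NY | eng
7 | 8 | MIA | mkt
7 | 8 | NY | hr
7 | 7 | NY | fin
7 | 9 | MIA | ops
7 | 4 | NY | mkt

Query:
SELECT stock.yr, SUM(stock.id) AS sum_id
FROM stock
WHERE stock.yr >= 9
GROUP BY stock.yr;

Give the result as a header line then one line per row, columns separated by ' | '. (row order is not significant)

After WHERE (2 rows):
stock.id | stock.yr
8 | 9
7 | 30
After GROUP BY (2 rows):
stock.yr | sum_id
9 | 8
30 | 7

== RESULT ==
stock.yr | sum_id
9 | 8
30 | 7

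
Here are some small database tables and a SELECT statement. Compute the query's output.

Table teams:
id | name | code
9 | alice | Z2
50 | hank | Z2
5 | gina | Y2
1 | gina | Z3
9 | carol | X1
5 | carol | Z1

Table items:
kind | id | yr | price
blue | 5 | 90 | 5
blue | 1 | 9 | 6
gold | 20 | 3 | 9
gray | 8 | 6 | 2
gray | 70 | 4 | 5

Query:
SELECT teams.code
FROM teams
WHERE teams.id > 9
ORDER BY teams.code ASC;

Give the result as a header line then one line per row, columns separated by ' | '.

After WHERE (1 rows):
teams.id | teams.name | teams.code
50 | hank | Z2
After SELECT (1 rows):
teams.code
Z2
After ORDER BY (1 rows):
teams.code
Z2

== RESULT ==
teams.code
Z2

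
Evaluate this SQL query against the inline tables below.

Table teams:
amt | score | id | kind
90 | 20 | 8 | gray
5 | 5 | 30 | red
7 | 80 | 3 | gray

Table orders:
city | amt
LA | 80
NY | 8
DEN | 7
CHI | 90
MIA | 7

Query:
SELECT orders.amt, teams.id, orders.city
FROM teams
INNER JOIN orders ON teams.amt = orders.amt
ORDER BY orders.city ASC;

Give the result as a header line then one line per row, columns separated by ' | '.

== RESULT ==
orders.amt | teams.id | orders.city
90 | 8 | CHI
7 | 3 | DEN
7 | 3 | MIA

Derivation:
After JOIN orders (3 rows):
teams.amt | teams.score | teams.id | teams.kind | orders.city | orders.amt
90 | 20 | 8 | gray | CHI | 90
7 | 80 | 3 | gray | DEN | 7
7 | 80 | 3 | gray | MIA | 7
After SELECT (3 rows):
orders.amt | teams.id | orders.city
90 | 8 | CHI
7 | 3 | DEN
7 | 3 | MIA
After ORDER BY (3 rows):
orders.amt | teams.id | orders.city
90 | 8 | CHI
7 | 3 | DEN
7 | 3 | MIA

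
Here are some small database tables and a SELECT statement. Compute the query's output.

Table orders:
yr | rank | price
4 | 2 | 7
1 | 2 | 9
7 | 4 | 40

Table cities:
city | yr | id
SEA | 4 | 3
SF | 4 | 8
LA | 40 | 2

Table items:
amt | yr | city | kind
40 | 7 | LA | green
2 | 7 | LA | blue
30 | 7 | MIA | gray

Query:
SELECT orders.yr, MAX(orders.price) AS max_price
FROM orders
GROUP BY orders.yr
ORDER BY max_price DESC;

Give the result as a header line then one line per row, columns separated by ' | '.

After GROUP BY (3 rows):
orders.yr | max_price
4 | 7
1 | 9
7 | 40
After ORDER BY (3 rows):
orders.yr | max_price
7 | 40
1 | 9
4 | 7

== RESULT ==
orders.yr | max_price
7 | 40
1 | 9
4 | 7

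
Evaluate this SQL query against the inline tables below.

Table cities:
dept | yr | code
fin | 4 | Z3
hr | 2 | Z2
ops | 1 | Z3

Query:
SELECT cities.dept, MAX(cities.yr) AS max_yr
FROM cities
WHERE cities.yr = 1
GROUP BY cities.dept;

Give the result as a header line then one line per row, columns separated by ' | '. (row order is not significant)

== RESULT ==
cities.dept | max_yr
ops | 1

Derivation:
After WHERE (1 rows):
cities.dept | cities.yr | cities.code
ops | 1 | Z3
After GROUP BY (1 rows):
cities.dept | max_yr
ops | 1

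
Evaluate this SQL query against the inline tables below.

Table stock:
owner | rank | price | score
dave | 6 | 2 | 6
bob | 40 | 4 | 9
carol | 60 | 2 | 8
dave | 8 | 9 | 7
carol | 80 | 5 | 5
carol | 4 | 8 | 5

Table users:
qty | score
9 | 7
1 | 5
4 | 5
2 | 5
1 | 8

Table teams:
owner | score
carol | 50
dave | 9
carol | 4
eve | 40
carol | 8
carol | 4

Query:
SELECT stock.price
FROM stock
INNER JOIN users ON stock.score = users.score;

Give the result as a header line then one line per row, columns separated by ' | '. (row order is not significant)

After JOIN users (8 rows):
stock.owner | stock.rank | stock.price | stock.score | users.qty | users.score
carol | 60 | 2 | 8 | 1 | 8
dave | 8 | 9 | 7 | 9 | 7
carol | 80 | 5 | 5 | 1 | 5
carol | 80 | 5 | 5 | 4 | 5
carol | 80 | 5 | 5 | 2 | 5
carol | 4 | 8 | 5 | 1 | 5
carol | 4 | 8 | 5 | 4 | 5
carol | 4 | 8 | 5 | 2 | 5
After SELECT (8 rows):
stock.price
2
9
5
5
5
8
8
8

== RESULT ==
stock.price
2
9
5
5
5
8
8
8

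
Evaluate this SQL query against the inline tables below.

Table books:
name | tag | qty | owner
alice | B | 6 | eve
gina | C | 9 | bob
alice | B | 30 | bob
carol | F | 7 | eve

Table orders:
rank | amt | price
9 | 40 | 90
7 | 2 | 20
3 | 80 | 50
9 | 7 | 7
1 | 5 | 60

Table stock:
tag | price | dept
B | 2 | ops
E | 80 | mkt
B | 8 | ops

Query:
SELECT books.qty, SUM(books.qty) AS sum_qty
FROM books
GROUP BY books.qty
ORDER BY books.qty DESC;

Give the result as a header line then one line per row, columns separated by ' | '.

== RESULT ==
books.qty | sum_qty
30 | 30
9 | 9
7 | 7
6 | 6

Derivation:
After GROUP BY (4 rows):
books.qty | sum_qty
6 | 6
9 | 9
30 | 30
7 | 7
After ORDER BY (4 rows):
books.qty | sum_qty
30 | 30
9 | 9
7 | 7
6 | 6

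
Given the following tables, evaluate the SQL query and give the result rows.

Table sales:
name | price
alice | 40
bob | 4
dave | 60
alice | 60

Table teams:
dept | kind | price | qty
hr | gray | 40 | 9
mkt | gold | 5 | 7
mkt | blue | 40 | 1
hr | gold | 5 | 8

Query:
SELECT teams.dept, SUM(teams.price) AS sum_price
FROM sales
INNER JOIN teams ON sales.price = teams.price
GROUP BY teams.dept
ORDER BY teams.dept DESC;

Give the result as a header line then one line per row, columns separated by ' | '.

== RESULT ==
teams.dept | sum_price
mkt | 40
hr | 40

Derivation:
After JOIN teams (2 rows):
sales.name | sales.price | teams.dept | teams.kind | teams.price | teams.qty
alice | 40 | hr | gray | 40 | 9
alice | 40 | mkt | blue | 40 | 1
After GROUP BY (2 rows):
teams.dept | sum_price
hr | 40
mkt | 40
After ORDER BY (2 rows):
teams.dept | sum_price
mkt | 40
hr | 40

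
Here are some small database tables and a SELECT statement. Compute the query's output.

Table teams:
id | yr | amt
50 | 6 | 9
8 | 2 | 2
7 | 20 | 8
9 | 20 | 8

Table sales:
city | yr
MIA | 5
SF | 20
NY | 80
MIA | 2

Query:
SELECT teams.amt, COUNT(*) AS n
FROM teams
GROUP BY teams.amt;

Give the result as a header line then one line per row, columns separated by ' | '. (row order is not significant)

== RESULT ==
teams.amt | n
9 | 1
2 | 1
8 | 2

Derivation:
After GROUP BY (3 rows):
teams.amt | n
9 | 1
2 | 1
8 | 2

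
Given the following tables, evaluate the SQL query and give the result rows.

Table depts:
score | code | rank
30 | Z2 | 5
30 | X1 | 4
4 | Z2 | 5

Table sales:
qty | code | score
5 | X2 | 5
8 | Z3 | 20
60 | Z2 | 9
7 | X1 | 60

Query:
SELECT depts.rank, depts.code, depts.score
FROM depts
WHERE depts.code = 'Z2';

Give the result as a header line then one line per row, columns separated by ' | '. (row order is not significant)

After WHERE (2 rows):
depts.score | depts.code | depts.rank
30 | Z2 | 5
4 | Z2 | 5
After SELECT (2 rows):
depts.rank | depts.code | depts.score
5 | Z2 | 30
5 | Z2 | 4

== RESULT ==
depts.rank | depts.code | depts.score
5 | Z2 | 30
5 | Z2 | 4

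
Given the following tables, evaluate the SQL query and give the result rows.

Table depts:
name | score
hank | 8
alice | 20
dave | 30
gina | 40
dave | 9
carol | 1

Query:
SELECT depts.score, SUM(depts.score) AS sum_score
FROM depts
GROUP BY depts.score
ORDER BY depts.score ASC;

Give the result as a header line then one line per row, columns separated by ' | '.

After GROUP BY (6 rows):
depts.score | sum_score
8 | 8
20 | 20
30 | 30
40 | 40
9 | 9
1 | 1
After ORDER BY (6 rows):
depts.score | sum_score
1 | 1
8 | 8
9 | 9
20 | 20
30 | 30
40 | 40

== RESULT ==
depts.score | sum_score
1 | 1
8 | 8
9 | 9
20 | 20
30 | 30
40 | 40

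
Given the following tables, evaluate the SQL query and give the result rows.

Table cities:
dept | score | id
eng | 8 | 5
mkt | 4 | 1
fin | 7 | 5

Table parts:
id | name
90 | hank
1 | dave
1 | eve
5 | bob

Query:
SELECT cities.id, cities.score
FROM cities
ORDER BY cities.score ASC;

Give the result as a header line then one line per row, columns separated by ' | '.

== RESULT ==
cities.id | cities.score
1 | 4
5 | 7
5 | 8

Derivation:
After SELECT (3 rows):
cities.id | cities.score
5 | 8
1 | 4
5 | 7
After ORDER BY (3 rows):
cities.id | cities.score
1 | 4
5 | 7
5 | 8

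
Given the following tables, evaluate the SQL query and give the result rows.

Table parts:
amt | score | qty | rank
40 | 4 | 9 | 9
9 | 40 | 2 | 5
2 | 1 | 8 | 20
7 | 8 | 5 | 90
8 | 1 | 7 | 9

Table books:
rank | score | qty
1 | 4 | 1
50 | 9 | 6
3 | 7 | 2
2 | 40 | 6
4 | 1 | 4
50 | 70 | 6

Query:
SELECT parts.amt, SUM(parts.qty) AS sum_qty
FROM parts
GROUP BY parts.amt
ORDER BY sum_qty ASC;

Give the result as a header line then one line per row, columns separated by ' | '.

After GROUP BY (5 rows):
parts.amt | sum_qty
40 | 9
9 | 2
2 | 8
7 | 5
8 | 7
After ORDER BY (5 rows):
parts.amt | sum_qty
9 | 2
7 | 5
8 | 7
2 | 8
40 | 9

== RESULT ==
parts.amt | sum_qty
9 | 2
7 | 5
8 | 7
2 | 8
40 | 9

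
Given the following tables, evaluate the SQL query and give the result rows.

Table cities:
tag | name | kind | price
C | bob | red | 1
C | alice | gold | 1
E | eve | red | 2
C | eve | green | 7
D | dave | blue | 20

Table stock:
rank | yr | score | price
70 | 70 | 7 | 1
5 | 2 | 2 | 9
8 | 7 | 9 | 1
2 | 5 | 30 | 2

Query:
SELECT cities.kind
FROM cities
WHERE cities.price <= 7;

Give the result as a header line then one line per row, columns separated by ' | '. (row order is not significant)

After WHERE (4 rows):
cities.tag | cities.name | cities.kind | cities.price
C | bob | red | 1
C | alice | gold | 1
E | eve | red | 2
C | eve | green | 7
After SELECT (4 rows):
cities.kind
red
gold
red
green

== RESULT ==
cities.kind
red
gold
red
green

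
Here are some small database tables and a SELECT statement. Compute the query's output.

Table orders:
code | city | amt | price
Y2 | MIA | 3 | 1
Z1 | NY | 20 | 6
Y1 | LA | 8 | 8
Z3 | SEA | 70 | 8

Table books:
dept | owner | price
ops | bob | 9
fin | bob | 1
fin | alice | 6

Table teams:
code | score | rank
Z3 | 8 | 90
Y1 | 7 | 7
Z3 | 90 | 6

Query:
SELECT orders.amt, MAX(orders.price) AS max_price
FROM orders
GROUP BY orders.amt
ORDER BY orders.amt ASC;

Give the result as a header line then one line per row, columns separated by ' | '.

== RESULT ==
orders.amt | max_price
3 | 1
8 | 8
20 | 6
70 | 8

Derivation:
After GROUP BY (4 rows):
orders.amt | max_price
3 | 1
20 | 6
8 | 8
70 | 8
After ORDER BY (4 rows):
orders.amt | max_price
3 | 1
8 | 8
20 | 6
70 | 8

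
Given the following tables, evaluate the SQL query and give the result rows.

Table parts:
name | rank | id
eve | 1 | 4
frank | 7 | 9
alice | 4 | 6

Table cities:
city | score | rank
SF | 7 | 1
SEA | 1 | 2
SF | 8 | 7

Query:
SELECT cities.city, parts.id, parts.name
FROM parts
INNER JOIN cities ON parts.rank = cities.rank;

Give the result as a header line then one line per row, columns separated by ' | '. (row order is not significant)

== RESULT ==
cities.city | parts.id | parts.name
SF | 4 | eve
SF | 9 | frank

Derivation:
After JOIN cities (2 rows):
parts.name | parts.rank | parts.id | cities.city | cities.score | cities.rank
eve | 1 | 4 | SF | 7 | 1
frank | 7 | 9 | SF | 8 | 7
After SELECT (2 rows):
cities.city | parts.id | parts.name
SF | 4 | eve
SF | 9 | frank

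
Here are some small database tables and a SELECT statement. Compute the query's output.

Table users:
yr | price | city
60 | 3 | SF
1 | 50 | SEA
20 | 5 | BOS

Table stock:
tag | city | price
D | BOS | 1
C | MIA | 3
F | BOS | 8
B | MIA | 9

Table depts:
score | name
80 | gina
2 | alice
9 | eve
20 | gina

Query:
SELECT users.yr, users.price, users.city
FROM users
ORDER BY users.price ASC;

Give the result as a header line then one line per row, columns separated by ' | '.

After SELECT (3 rows):
users.yr | users.price | users.city
60 | 3 | SF
1 | 50 | SEA
20 | 5 | BOS
After ORDER BY (3 rows):
users.yr | users.price | users.city
60 | 3 | SF
20 | 5 | BOS
1 | 50 | SEA

== RESULT ==
users.yr | users.price | users.city
60 | 3 | SF
20 | 5 | BOS
1 | 50 | SEA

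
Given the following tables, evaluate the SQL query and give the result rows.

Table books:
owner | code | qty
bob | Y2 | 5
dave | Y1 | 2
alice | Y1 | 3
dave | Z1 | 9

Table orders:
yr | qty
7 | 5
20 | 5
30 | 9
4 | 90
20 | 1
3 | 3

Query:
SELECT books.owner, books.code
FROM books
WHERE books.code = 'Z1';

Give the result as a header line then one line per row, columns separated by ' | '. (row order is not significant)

After WHERE (1 rows):
books.owner | books.code | books.qty
dave | Z1 | 9
After SELECT (1 rows):
books.owner | books.code
dave | Z1

== RESULT ==
books.owner | books.code
dave | Z1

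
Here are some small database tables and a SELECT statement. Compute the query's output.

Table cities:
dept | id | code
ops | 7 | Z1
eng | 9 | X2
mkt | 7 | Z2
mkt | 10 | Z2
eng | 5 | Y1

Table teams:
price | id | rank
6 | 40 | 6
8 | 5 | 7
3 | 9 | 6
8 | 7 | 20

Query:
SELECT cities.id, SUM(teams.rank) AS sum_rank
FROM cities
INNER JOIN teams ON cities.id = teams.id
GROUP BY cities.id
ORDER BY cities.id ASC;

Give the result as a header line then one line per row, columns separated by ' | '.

After JOIN teams (4 rows):
cities.dept | cities.id | cities.code | teams.price | teams.id | teams.rank
ops | 7 | Z1 | 8 | 7 | 20
eng | 9 | X2 | 3 | 9 | 6
mkt | 7 | Z2 | 8 | 7 | 20
eng | 5 | Y1 | 8 | 5 | 7
After GROUP BY (3 rows):
cities.id | sum_rank
7 | 40
9 | 6
5 | 7
After ORDER BY (3 rows):
cities.id | sum_rank
5 | 7
7 | 40
9 | 6

== RESULT ==
cities.id | sum_rank
5 | 7
7 | 40
9 | 6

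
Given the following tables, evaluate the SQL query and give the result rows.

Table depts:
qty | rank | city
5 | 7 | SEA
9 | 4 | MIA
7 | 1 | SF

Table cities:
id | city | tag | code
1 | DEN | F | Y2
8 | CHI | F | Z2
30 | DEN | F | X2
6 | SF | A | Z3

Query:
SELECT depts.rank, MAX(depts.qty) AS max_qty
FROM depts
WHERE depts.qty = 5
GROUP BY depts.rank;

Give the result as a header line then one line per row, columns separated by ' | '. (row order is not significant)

After WHERE (1 rows):
depts.qty | depts.rank | depts.city
5 | 7 | SEA
After GROUP BY (1 rows):
depts.rank | max_qty
7 | 5

== RESULT ==
depts.rank | max_qty
7 | 5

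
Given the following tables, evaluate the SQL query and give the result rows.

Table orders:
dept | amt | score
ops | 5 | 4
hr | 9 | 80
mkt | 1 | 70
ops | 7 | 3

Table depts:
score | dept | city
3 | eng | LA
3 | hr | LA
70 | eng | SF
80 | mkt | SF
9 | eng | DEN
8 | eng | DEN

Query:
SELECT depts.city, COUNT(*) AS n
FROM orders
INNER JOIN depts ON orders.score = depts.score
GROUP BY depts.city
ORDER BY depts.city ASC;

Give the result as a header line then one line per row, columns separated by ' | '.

== RESULT ==
depts.city | n
LA | 2
SF | 2

Derivation:
After JOIN depts (4 rows):
orders.dept | orders.amt | orders.score | depts.score | depts.dept | depts.city
hr | 9 | 80 | 80 | mkt | SF
mkt | 1 | 70 | 70 | eng | SF
ops | 7 | 3 | 3 | eng | LA
ops | 7 | 3 | 3 | hr | LA
After GROUP BY (2 rows):
depts.city | n
SF | 2
LA | 2
After ORDER BY (2 rows):
depts.city | n
LA | 2
SF | 2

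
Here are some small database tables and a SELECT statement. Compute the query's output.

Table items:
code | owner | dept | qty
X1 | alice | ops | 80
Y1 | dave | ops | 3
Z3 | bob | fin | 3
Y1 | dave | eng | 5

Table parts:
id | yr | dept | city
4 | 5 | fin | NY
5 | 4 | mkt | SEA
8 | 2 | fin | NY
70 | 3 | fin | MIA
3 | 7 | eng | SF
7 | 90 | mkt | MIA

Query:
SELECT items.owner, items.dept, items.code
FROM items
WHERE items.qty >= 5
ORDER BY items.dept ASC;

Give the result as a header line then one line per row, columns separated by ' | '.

After WHERE (2 rows):
items.code | items.owner | items.dept | items.qty
X1 | alice | ops | 80
Y1 | dave | eng | 5
After SELECT (2 rows):
items.owner | items.dept | items.code
alice | ops | X1
dave | eng | Y1
After ORDER BY (2 rows):
items.owner | items.dept | items.code
dave | eng | Y1
alice | ops | X1

== RESULT ==
items.owner | items.dept | items.code
dave | eng | Y1
alice | ops | X1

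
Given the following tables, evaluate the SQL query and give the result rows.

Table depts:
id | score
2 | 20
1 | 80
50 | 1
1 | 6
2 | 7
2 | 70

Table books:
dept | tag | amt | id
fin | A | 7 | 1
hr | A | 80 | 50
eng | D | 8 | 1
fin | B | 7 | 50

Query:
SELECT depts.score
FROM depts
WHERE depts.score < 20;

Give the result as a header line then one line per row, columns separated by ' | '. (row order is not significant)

== RESULT ==
depts.score
1
6
7

Derivation:
After WHERE (3 rows):
depts.id | depts.score
50 | 1
1 | 6
2 | 7
After SELECT (3 rows):
depts.score
1
6
7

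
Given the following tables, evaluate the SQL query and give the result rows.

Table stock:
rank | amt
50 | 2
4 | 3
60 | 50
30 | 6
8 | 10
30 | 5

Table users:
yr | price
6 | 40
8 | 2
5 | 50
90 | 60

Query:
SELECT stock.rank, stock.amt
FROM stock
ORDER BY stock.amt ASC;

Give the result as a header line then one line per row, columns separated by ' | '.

== RESULT ==
stock.rank | stock.amt
50 | 2
4 | 3
30 | 5
30 | 6
8 | 10
60 | 50

Derivation:
After SELECT (6 rows):
stock.rank | stock.amt
50 | 2
4 | 3
60 | 50
30 | 6
8 | 10
30 | 5
After ORDER BY (6 rows):
stock.rank | stock.amt
50 | 2
4 | 3
30 | 5
30 | 6
8 | 10
60 | 50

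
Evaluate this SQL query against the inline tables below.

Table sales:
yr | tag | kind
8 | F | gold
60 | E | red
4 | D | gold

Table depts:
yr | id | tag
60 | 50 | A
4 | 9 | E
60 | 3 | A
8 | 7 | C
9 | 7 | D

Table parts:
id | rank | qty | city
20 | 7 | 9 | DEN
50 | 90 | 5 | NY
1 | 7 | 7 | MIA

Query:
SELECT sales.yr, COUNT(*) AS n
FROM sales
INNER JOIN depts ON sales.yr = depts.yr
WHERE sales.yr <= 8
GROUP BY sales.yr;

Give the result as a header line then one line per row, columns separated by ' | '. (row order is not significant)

After JOIN depts (4 rows):
sales.yr | sales.tag | sales.kind | depts.yr | depts.id | depts.tag
8 | F | gold | 8 | 7 | C
60 | E | red | 60 | 50 | A
60 | E | red | 60 | 3 | A
4 | D | gold | 4 | 9 | E
After WHERE (2 rows):
sales.yr | sales.tag | sales.kind | depts.yr | depts.id | depts.tag
8 | F | gold | 8 | 7 | C
4 | D | gold | 4 | 9 | E
After GROUP BY (2 rows):
sales.yr | n
8 | 1
4 | 1

== RESULT ==
sales.yr | n
8 | 1
4 | 1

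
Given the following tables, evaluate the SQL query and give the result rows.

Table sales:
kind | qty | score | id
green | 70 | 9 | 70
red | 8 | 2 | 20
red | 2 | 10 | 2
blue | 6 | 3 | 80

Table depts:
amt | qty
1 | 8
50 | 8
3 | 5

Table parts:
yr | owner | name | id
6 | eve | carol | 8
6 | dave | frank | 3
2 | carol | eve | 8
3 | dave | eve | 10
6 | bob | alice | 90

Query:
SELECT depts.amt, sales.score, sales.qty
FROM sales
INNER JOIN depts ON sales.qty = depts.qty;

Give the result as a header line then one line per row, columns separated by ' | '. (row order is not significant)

After JOIN depts (2 rows):
sales.kind | sales.qty | sales.score | sales.id | depts.amt | depts.qty
red | 8 | 2 | 20 | 1 | 8
red | 8 | 2 | 20 | 50 | 8
After SELECT (2 rows):
depts.amt | sales.score | sales.qty
1 | 2 | 8
50 | 2 | 8

== RESULT ==
depts.amt | sales.score | sales.qty
1 | 2 | 8
50 | 2 | 8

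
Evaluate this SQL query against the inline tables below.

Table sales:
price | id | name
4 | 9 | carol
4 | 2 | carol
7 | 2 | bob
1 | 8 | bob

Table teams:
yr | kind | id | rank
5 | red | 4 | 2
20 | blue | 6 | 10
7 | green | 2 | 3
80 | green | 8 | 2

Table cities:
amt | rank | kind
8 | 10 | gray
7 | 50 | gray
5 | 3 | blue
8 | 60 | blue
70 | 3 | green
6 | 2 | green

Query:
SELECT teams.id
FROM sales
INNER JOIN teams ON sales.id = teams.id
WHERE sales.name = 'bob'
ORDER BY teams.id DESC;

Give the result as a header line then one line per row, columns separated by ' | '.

After JOIN teams (3 rows):
sales.price | sales.id | sales.name | teams.yr | teams.kind | teams.id | teams.rank
4 | 2 | carol | 7 | green | 2 | 3
7 | 2 | bob | 7 | green | 2 | 3
1 | 8 | bob | 80 | green | 8 | 2
After WHERE (2 rows):
sales.price | sales.id | sales.name | teams.yr | teams.kind | teams.id | teams.rank
7 | 2 | bob | 7 | green | 2 | 3
1 | 8 | bob | 80 | green | 8 | 2
After SELECT (2 rows):
teams.id
2
8
After ORDER BY (2 rows):
teams.id
8
2

== RESULT ==
teams.id
8
2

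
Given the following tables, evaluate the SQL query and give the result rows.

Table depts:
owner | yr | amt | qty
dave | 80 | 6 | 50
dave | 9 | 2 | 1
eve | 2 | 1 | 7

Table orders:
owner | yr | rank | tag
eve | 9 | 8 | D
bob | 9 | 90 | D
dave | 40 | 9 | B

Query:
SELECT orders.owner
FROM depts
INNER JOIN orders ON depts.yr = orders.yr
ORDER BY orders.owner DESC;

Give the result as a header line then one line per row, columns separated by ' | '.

== RESULT ==
orders.owner
eve
bob

Derivation:
After JOIN orders (2 rows):
depts.owner | depts.yr | depts.amt | depts.qty | orders.owner | orders.yr | orders.rank | orders.tag
dave | 9 | 2 | 1 | eve | 9 | 8 | D
dave | 9 | 2 | 1 | bob | 9 | 90 | D
After SELECT (2 rows):
orders.owner
eve
bob
After ORDER BY (2 rows):
orders.owner
eve
bob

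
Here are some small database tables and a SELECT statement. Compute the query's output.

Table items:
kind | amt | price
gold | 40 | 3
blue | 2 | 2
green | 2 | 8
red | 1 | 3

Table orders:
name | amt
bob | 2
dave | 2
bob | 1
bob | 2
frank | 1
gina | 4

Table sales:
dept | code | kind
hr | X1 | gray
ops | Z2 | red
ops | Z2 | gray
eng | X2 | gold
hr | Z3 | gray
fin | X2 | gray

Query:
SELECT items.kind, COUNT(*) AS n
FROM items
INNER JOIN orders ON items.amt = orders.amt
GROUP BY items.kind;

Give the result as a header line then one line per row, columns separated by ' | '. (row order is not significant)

== RESULT ==
items.kind | n
blue | 3
green | 3
red | 2

Derivation:
After JOIN orders (8 rows):
items.kind | items.amt | items.price | orders.name | orders.amt
blue | 2 | 2 | bob | 2
blue | 2 | 2 | dave | 2
blue | 2 | 2 | bob | 2
green | 2 | 8 | bob | 2
green | 2 | 8 | dave | 2
green | 2 | 8 | bob | 2
red | 1 | 3 | bob | 1
red | 1 | 3 | frank | 1
After GROUP BY (3 rows):
items.kind | n
blue | 3
green | 3
red | 2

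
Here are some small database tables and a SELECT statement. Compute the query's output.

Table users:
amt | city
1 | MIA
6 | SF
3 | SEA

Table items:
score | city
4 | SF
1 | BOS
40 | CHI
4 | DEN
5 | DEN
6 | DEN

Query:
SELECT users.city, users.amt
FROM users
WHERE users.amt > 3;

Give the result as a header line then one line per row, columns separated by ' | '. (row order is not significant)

== RESULT ==
users.city | users.amt
SF | 6

Derivation:
After WHERE (1 rows):
users.amt | users.city
6 | SF
After SELECT (1 rows):
users.city | users.amt
SF | 6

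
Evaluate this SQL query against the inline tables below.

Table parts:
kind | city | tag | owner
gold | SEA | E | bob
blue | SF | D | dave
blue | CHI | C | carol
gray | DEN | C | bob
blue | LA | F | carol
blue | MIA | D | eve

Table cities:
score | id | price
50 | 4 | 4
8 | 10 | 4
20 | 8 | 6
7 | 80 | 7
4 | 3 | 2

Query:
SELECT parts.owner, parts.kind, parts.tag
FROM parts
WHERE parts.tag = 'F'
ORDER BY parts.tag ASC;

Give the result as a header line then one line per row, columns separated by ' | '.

== RESULT ==
parts.owner | parts.kind | parts.tag
carol | blue | F

Derivation:
After WHERE (1 rows):
parts.kind | parts.city | parts.tag | parts.owner
blue | LA | F | carol
After SELECT (1 rows):
parts.owner | parts.kind | parts.tag
carol | blue | F
After ORDER BY (1 rows):
parts.owner | parts.kind | parts.tag
carol | blue | F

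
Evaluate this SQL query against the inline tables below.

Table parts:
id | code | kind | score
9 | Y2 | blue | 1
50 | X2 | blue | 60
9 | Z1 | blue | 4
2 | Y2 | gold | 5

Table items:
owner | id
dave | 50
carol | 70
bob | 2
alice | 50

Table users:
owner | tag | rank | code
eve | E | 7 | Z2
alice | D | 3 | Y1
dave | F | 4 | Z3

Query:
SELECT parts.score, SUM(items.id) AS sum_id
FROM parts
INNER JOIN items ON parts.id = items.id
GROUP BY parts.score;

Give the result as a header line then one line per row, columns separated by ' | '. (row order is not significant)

After JOIN items (3 rows):
parts.id | parts.code | parts.kind | parts.score | items.owner | items.id
50 | X2 | blue | 60 | dave | 50
50 | X2 | blue | 60 | alice | 50
2 | Y2 | gold | 5 | bob | 2
After GROUP BY (2 rows):
parts.score | sum_id
60 | 100
5 | 2

== RESULT ==
parts.score | sum_id
60 | 100
5 | 2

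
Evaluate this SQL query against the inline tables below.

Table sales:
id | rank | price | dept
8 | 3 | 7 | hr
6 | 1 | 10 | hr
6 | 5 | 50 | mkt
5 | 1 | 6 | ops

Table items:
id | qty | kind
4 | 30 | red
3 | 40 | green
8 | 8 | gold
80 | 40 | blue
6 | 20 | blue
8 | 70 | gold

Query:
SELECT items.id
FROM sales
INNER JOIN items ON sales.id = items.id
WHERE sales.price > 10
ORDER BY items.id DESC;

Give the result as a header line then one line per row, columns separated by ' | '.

== RESULT ==
items.id
6

Derivation:
After JOIN items (4 rows):
sales.id | sales.rank | sales.price | sales.dept | items.id | items.qty | items.kind
8 | 3 | 7 | hr | 8 | 8 | gold
8 | 3 | 7 | hr | 8 | 70 | gold
6 | 1 | 10 | hr | 6 | 20 | blue
6 | 5 | 50 | mkt | 6 | 20 | blue
After WHERE (1 rows):
sales.id | sales.rank | sales.price | sales.dept | items.id | items.qty | items.kind
6 | 5 | 50 | mkt | 6 | 20 | blue
After SELECT (1 rows):
items.id
6
After ORDER BY (1 rows):
items.id
6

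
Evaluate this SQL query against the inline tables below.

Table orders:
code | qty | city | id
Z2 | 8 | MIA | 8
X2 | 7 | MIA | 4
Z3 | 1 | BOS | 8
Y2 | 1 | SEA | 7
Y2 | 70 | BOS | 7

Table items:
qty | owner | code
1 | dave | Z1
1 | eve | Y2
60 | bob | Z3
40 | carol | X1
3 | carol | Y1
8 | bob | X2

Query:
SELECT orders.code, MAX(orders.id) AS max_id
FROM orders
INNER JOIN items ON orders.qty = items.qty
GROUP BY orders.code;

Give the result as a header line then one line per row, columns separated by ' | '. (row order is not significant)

== RESULT ==
orders.code | max_id
Z2 | 8
Z3 | 8
Y2 | 7

Derivation:
After JOIN items (5 rows):
orders.code | orders.qty | orders.city | orders.id | items.qty | items.owner | items.code
Z2 | 8 | MIA | 8 | 8 | bob | X2
Z3 | 1 | BOS | 8 | 1 | dave | Z1
Z3 | 1 | BOS | 8 | 1 | eve | Y2
Y2 | 1 | SEA | 7 | 1 | dave | Z1
Y2 | 1 | SEA | 7 | 1 | eve | Y2
After GROUP BY (3 rows):
orders.code | max_id
Z2 | 8
Z3 | 8
Y2 | 7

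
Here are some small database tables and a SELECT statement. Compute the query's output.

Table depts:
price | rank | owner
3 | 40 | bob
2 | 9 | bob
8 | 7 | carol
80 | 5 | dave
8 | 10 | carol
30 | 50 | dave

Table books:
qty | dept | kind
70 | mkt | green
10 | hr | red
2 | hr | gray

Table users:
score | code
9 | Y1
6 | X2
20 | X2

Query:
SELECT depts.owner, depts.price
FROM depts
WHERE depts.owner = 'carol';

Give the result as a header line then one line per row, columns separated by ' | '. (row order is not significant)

After WHERE (2 rows):
depts.price | depts.rank | depts.owner
8 | 7 | carol
8 | 10 | carol
After SELECT (2 rows):
depts.owner | depts.price
carol | 8
carol | 8

== RESULT ==
depts.owner | depts.price
carol | 8
carol | 8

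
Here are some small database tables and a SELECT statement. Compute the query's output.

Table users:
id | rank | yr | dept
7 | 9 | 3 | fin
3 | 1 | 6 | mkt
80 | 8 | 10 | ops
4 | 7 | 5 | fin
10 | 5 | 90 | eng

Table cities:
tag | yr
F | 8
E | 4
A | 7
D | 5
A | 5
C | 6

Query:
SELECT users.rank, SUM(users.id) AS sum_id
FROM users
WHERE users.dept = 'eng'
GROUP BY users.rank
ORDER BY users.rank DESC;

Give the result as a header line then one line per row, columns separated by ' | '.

== RESULT ==
users.rank | sum_id
5 | 10

Derivation:
After WHERE (1 rows):
users.id | users.rank | users.yr | users.dept
10 | 5 | 90 | eng
After GROUP BY (1 rows):
users.rank | sum_id
5 | 10
After ORDER BY (1 rows):
users.rank | sum_id
5 | 10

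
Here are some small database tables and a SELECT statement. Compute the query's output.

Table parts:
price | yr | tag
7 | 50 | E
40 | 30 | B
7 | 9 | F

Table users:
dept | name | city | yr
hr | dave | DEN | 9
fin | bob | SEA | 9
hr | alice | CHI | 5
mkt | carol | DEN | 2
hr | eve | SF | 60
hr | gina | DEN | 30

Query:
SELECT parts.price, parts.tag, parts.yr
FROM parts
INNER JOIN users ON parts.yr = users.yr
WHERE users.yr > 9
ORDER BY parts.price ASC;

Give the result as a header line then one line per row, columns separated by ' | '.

== RESULT ==
parts.price | parts.tag | parts.yr
40 | B | 30

Derivation:
After JOIN users (3 rows):
parts.price | parts.yr | parts.tag | users.dept | users.name | users.city | users.yr
40 | 30 | B | hr | gina | DEN | 30
7 | 9 | F | hr | dave | DEN | 9
7 | 9 | F | fin | bob | SEA | 9
After WHERE (1 rows):
parts.price | parts.yr | parts.tag | users.dept | users.name | users.city | users.yr
40 | 30 | B | hr | gina | DEN | 30
After SELECT (1 rows):
parts.price | parts.tag | parts.yr
40 | B | 30
After ORDER BY (1 rows):
parts.price | parts.tag | parts.yr
40 | B | 30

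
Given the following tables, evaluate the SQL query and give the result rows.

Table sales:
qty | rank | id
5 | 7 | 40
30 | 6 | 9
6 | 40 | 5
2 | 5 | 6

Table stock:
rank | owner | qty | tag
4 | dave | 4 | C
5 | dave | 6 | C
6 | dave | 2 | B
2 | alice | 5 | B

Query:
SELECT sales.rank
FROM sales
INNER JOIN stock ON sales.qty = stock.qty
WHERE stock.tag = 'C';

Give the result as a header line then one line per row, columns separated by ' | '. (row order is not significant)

== RESULT ==
sales.rank
40

Derivation:
After JOIN stock (3 rows):
sales.qty | sales.rank | sales.id | stock.rank | stock.owner | stock.qty | stock.tag
5 | 7 | 40 | 2 | alice | 5 | B
6 | 40 | 5 | 5 | dave | 6 | C
2 | 5 | 6 | 6 | dave | 2 | B
After WHERE (1 rows):
sales.qty | sales.rank | sales.id | stock.rank | stock.owner | stock.qty | stock.tag
6 | 40 | 5 | 5 | dave | 6 | C
After SELECT (1 rows):
sales.rank
40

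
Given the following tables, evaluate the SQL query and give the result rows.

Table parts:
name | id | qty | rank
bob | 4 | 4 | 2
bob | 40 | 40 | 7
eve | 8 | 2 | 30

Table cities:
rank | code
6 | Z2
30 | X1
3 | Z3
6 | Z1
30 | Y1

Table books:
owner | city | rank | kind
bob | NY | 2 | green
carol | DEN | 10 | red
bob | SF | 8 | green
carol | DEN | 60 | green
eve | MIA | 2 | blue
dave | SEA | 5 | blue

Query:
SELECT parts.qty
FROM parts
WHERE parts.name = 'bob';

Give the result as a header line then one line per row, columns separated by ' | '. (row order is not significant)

After WHERE (2 rows):
parts.name | parts.id | parts.qty | parts.rank
bob | 4 | 4 | 2
bob | 40 | 40 | 7
After SELECT (2 rows):
parts.qty
4
40

== RESULT ==
parts.qty
4
40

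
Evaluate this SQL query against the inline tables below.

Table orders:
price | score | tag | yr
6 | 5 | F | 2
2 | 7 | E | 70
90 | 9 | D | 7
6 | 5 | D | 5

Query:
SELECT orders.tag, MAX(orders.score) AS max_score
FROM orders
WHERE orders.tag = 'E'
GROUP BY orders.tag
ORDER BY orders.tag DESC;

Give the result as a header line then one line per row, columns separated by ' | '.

After WHERE (1 rows):
orders.price | orders.score | orders.tag | orders.yr
2 | 7 | E | 70
After GROUP BY (1 rows):
orders.tag | max_score
E | 7
After ORDER BY (1 rows):
orders.tag | max_score
E | 7

== RESULT ==
orders.tag | max_score
E | 7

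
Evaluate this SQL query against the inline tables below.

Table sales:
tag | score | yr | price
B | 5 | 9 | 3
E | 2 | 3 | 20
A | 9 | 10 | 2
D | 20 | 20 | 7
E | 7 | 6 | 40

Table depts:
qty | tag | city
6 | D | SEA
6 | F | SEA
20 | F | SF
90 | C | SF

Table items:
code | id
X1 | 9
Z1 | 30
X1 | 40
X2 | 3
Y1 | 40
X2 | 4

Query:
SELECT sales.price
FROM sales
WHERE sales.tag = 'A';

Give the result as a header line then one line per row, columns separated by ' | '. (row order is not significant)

== RESULT ==
sales.price
2

Derivation:
After WHERE (1 rows):
sales.tag | sales.score | sales.yr | sales.price
A | 9 | 10 | 2
After SELECT (1 rows):
sales.price
2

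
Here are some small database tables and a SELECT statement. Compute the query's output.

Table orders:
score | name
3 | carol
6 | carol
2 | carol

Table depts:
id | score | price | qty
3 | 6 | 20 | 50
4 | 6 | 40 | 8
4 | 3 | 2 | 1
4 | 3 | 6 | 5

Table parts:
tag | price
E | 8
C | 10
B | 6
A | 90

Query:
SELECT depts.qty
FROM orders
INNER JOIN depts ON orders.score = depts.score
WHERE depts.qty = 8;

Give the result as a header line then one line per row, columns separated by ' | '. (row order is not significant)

== RESULT ==
depts.qty
8

Derivation:
After JOIN depts (4 rows):
orders.score | orders.name | depts.id | depts.score | depts.price | depts.qty
3 | carol | 4 | 3 | 2 | 1
3 | carol | 4 | 3 | 6 | 5
6 | carol | 3 | 6 | 20 | 50
6 | carol | 4 | 6 | 40 | 8
After WHERE (1 rows):
orders.score | orders.name | depts.id | depts.score | depts.price | depts.qty
6 | carol | 4 | 6 | 40 | 8
After SELECT (1 rows):
depts.qty
8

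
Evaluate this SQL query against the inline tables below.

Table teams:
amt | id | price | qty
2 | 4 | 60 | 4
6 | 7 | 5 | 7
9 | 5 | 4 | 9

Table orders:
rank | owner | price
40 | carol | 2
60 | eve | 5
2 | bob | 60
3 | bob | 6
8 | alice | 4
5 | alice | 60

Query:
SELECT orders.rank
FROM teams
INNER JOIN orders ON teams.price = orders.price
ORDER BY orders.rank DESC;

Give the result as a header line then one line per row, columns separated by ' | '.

After JOIN orders (4 rows):
teams.amt | teams.id | teams.price | teams.qty | orders.rank | orders.owner | orders.price
2 | 4 | 60 | 4 | 2 | bob | 60
2 | 4 | 60 | 4 | 5 | alice | 60
6 | 7 | 5 | 7 | 60 | eve | 5
9 | 5 | 4 | 9 | 8 | alice | 4
After SELECT (4 rows):
orders.rank
2
5
60
8
After ORDER BY (4 rows):
orders.rank
60
8
5
2

== RESULT ==
orders.rank
60
8
5
2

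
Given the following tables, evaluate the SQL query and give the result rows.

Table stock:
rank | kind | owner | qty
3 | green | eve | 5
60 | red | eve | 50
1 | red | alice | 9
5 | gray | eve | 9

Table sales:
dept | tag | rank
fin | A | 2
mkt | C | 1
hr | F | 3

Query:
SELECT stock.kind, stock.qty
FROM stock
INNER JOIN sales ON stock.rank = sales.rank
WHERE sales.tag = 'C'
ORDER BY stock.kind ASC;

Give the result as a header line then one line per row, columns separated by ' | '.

== RESULT ==
stock.kind | stock.qty
red | 9

Derivation:
After JOIN sales (2 rows):
stock.rank | stock.kind | stock.owner | stock.qty | sales.dept | sales.tag | sales.rank
3 | green | eve | 5 | hr | F | 3
1 | red | alice | 9 | mkt | C | 1
After WHERE (1 rows):
stock.rank | stock.kind | stock.owner | stock.qty | sales.dept | sales.tag | sales.rank
1 | red | alice | 9 | mkt | C | 1
After SELECT (1 rows):
stock.kind | stock.qty
red | 9
After ORDER BY (1 rows):
stock.kind | stock.qty
red | 9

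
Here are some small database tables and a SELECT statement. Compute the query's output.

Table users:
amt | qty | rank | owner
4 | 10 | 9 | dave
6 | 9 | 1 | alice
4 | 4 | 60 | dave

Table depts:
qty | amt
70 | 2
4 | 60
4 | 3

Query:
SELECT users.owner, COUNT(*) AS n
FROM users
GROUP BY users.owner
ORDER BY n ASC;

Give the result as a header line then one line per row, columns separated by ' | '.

== RESULT ==
users.owner | n
alice | 1
dave | 2

Derivation:
After GROUP BY (2 rows):
users.owner | n
dave | 2
alice | 1
After ORDER BY (2 rows):
users.owner | n
alice | 1
dave | 2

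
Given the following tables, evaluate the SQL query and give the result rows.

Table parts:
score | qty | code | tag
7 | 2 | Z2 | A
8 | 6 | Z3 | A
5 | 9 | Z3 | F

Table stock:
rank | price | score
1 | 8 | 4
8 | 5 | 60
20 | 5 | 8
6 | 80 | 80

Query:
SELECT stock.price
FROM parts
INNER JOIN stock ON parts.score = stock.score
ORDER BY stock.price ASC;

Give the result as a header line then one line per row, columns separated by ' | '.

== RESULT ==
stock.price
5

Derivation:
After JOIN stock (1 rows):
parts.score | parts.qty | parts.code | parts.tag | stock.rank | stock.price | stock.score
8 | 6 | Z3 | A | 20 | 5 | 8
After SELECT (1 rows):
stock.price
5
After ORDER BY (1 rows):
stock.price
5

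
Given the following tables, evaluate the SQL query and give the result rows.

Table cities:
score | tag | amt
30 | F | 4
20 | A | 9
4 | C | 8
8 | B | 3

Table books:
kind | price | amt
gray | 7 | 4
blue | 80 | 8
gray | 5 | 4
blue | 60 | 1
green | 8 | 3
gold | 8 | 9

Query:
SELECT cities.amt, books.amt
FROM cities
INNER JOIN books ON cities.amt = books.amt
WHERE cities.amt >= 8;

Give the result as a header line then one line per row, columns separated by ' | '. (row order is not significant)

After JOIN books (5 rows):
cities.score | cities.tag | cities.amt | books.kind | books.price | books.amt
30 | F | 4 | gray | 7 | 4
30 | F | 4 | gray | 5 | 4
20 | A | 9 | gold | 8 | 9
4 | C | 8 | blue | 80 | 8
8 | B | 3 | green | 8 | 3
After WHERE (2 rows):
cities.score | cities.tag | cities.amt | books.kind | books.price | books.amt
20 | A | 9 | gold | 8 | 9
4 | C | 8 | blue | 80 | 8
After SELECT (2 rows):
cities.amt | books.amt
9 | 9
8 | 8

== RESULT ==
cities.amt | books.amt
9 | 9
8 | 8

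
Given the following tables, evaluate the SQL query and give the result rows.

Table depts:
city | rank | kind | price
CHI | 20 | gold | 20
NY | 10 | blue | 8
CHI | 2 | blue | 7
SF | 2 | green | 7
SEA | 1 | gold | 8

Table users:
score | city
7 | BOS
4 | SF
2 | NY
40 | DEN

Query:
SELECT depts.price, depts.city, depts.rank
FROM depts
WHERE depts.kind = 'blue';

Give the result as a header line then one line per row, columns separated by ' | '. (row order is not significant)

After WHERE (2 rows):
depts.city | depts.rank | depts.kind | depts.price
NY | 10 | blue | 8
CHI | 2 | blue | 7
After SELECT (2 rows):
depts.price | depts.city | depts.rank
8 | NY | 10
7 | CHI | 2

== RESULT ==
depts.price | depts.city | depts.rank
8 | NY | 10
7 | CHI | 2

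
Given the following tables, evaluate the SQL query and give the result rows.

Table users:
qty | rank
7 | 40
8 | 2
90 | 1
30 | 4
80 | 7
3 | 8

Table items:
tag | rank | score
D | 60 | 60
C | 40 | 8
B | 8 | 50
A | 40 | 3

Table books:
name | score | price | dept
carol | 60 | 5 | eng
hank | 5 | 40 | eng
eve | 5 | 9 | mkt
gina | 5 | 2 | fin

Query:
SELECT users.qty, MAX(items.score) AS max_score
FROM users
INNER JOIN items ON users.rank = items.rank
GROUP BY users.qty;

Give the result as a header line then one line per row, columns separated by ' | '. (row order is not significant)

After JOIN items (3 rows):
users.qty | users.rank | items.tag | items.rank | items.score
7 | 40 | C | 40 | 8
7 | 40 | A | 40 | 3
3 | 8 | B | 8 | 50
After GROUP BY (2 rows):
users.qty | max_score
7 | 8
3 | 50

== RESULT ==
users.qty | max_score
7 | 8
3 | 50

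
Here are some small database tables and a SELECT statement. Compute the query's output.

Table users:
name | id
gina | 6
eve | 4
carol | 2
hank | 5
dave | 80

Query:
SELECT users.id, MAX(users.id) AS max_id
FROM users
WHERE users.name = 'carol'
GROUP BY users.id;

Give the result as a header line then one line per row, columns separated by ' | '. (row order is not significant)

== RESULT ==
users.id | max_id
2 | 2

Derivation:
After WHERE (1 rows):
users.name | users.id
carol | 2
After GROUP BY (1 rows):
users.id | max_id
2 | 2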